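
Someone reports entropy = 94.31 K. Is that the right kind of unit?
No

entropy has SI base units: kg * m^2 / (s^2 * K)
K does NOT reduce to kg * m^2 / (s^2 * K); a valid unit for entropy would be e.g. J/K.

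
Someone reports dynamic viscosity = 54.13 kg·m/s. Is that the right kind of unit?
No

dynamic viscosity has SI base units: kg / (m * s)
kg·m/s does NOT reduce to kg / (m * s); a valid unit for dynamic viscosity would be e.g. Pa·s.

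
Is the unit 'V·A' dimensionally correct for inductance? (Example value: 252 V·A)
No

inductance has SI base units: kg * m^2 / (A^2 * s^2)
V·A does NOT reduce to kg * m^2 / (A^2 * s^2); a valid unit for inductance would be e.g. H.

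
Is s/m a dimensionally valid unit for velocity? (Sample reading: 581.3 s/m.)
No

velocity has SI base units: m / s
s/m does NOT reduce to m / s; a valid unit for velocity would be e.g. m/s.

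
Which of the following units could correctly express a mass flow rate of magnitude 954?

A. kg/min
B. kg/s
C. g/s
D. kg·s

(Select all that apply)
A, B, C

mass flow rate has SI base units: kg / s

Checking each option against kg / s:
  A. kg/min: ✓ matches
  B. kg/s: ✓ matches
  C. g/s: ✓ matches
  D. kg·s: ✗ does not match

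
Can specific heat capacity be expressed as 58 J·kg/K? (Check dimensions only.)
No

specific heat capacity has SI base units: m^2 / (s^2 * K)
J·kg/K does NOT reduce to m^2 / (s^2 * K); a valid unit for specific heat capacity would be e.g. J/(kg·K).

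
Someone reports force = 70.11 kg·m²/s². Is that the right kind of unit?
No

force has SI base units: kg * m / s^2
kg·m²/s² does NOT reduce to kg * m / s^2; a valid unit for force would be e.g. N.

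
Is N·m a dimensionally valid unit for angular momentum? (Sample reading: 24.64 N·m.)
No

angular momentum has SI base units: kg * m^2 / s
N·m does NOT reduce to kg * m^2 / s; a valid unit for angular momentum would be e.g. kg·m²/s.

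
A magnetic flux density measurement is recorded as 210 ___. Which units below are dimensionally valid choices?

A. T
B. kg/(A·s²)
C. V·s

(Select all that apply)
A, B

magnetic flux density has SI base units: kg / (A * s^2)

Checking each option against kg / (A * s^2):
  A. T: ✓ matches
  B. kg/(A·s²): ✓ matches
  C. V·s: ✗ does not match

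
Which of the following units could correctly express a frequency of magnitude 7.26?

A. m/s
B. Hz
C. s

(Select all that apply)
B

frequency has SI base units: 1 / s

Checking each option against 1 / s:
  A. m/s: ✗ does not match
  B. Hz: ✓ matches
  C. s: ✗ does not match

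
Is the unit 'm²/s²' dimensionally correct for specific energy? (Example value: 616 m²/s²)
Yes

specific energy has SI base units: m^2 / s^2
m²/s² reduces to the same SI base units, so it is a valid unit for specific energy.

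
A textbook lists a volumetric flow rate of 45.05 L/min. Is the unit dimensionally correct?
Yes

volumetric flow rate has SI base units: m^3 / s
L/min reduces to the same SI base units, so it is a valid unit for volumetric flow rate.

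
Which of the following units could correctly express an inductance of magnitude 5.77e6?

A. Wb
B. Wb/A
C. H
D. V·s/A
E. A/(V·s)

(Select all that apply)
B, C, D

inductance has SI base units: kg * m^2 / (A^2 * s^2)

Checking each option against kg * m^2 / (A^2 * s^2):
  A. Wb: ✗ does not match
  B. Wb/A: ✓ matches
  C. H: ✓ matches
  D. V·s/A: ✓ matches
  E. A/(V·s): ✗ does not match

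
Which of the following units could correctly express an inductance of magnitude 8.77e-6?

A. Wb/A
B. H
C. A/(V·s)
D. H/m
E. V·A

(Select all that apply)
A, B

inductance has SI base units: kg * m^2 / (A^2 * s^2)

Checking each option against kg * m^2 / (A^2 * s^2):
  A. Wb/A: ✓ matches
  B. H: ✓ matches
  C. A/(V·s): ✗ does not match
  D. H/m: ✗ does not match
  E. V·A: ✗ does not match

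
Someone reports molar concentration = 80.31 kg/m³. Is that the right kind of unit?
No

molar concentration has SI base units: mol / m^3
kg/m³ does NOT reduce to mol / m^3; a valid unit for molar concentration would be e.g. mol/m³.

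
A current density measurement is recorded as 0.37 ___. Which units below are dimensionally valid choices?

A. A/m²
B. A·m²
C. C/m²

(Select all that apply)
A

current density has SI base units: A / m^2

Checking each option against A / m^2:
  A. A/m²: ✓ matches
  B. A·m²: ✗ does not match
  C. C/m²: ✗ does not match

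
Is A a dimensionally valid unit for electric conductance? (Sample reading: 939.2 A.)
No

electric conductance has SI base units: A^2 * s^3 / (kg * m^2)
A does NOT reduce to A^2 * s^3 / (kg * m^2); a valid unit for electric conductance would be e.g. S.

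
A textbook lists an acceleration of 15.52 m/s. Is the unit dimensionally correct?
No

acceleration has SI base units: m / s^2
m/s does NOT reduce to m / s^2; a valid unit for acceleration would be e.g. m/s².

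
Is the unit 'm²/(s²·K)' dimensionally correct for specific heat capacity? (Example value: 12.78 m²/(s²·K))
Yes

specific heat capacity has SI base units: m^2 / (s^2 * K)
m²/(s²·K) reduces to the same SI base units, so it is a valid unit for specific heat capacity.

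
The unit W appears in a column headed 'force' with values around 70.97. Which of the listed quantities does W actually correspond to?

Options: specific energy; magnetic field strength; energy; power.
power

force should have units dimensionally equivalent to kg * m / s^2 (e.g. N).
The given unit 'W' reduces to kg * m^2 / s^3. Of the listed options, that is the dimensionality of power.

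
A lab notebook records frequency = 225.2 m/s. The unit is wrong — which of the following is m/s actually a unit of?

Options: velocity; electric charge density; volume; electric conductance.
velocity

frequency should have units dimensionally equivalent to 1 / s (e.g. Hz).
The given unit 'm/s' reduces to m / s. Of the listed options, that is the dimensionality of velocity.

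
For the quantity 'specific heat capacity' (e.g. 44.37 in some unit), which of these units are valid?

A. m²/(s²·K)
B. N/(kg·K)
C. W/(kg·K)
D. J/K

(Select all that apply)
A

specific heat capacity has SI base units: m^2 / (s^2 * K)

Checking each option against m^2 / (s^2 * K):
  A. m²/(s²·K): ✓ matches
  B. N/(kg·K): ✗ does not match
  C. W/(kg·K): ✗ does not match
  D. J/K: ✗ does not match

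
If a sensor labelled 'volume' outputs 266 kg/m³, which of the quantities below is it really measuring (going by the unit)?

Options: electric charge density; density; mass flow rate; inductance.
density

volume should have units dimensionally equivalent to m^3 (e.g. m³).
The given unit 'kg/m³' reduces to kg / m^3. Of the listed options, that is the dimensionality of density.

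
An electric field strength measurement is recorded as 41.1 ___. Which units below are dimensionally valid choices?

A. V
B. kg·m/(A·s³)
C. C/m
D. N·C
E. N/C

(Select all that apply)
B, E

electric field strength has SI base units: kg * m / (A * s^3)

Checking each option against kg * m / (A * s^3):
  A. V: ✗ does not match
  B. kg·m/(A·s³): ✓ matches
  C. C/m: ✗ does not match
  D. N·C: ✗ does not match
  E. N/C: ✓ matches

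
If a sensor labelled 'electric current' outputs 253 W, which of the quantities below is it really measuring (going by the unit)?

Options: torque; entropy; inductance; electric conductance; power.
power

electric current should have units dimensionally equivalent to A (e.g. A).
The given unit 'W' reduces to kg * m^2 / s^3. Of the listed options, that is the dimensionality of power.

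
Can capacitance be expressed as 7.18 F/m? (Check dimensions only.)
No

capacitance has SI base units: A^2 * s^4 / (kg * m^2)
F/m does NOT reduce to A^2 * s^4 / (kg * m^2); a valid unit for capacitance would be e.g. F.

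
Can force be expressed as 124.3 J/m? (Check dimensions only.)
Yes

force has SI base units: kg * m / s^2
J/m reduces to the same SI base units, so it is a valid unit for force.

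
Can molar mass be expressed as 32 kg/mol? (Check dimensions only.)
Yes

molar mass has SI base units: kg / mol
kg/mol reduces to the same SI base units, so it is a valid unit for molar mass.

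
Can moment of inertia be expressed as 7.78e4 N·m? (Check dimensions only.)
No

moment of inertia has SI base units: kg * m^2
N·m does NOT reduce to kg * m^2; a valid unit for moment of inertia would be e.g. kg·m².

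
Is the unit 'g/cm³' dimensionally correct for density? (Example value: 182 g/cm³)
Yes

density has SI base units: kg / m^3
g/cm³ reduces to the same SI base units, so it is a valid unit for density.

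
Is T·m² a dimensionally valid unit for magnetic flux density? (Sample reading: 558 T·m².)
No

magnetic flux density has SI base units: kg / (A * s^2)
T·m² does NOT reduce to kg / (A * s^2); a valid unit for magnetic flux density would be e.g. T.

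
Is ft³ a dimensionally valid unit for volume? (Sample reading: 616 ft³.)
Yes

volume has SI base units: m^3
ft³ reduces to the same SI base units, so it is a valid unit for volume.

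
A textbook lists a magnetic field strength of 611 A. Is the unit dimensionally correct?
No

magnetic field strength has SI base units: A / m
A does NOT reduce to A / m; a valid unit for magnetic field strength would be e.g. A/m.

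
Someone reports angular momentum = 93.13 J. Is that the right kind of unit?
No

angular momentum has SI base units: kg * m^2 / s
J does NOT reduce to kg * m^2 / s; a valid unit for angular momentum would be e.g. kg·m²/s.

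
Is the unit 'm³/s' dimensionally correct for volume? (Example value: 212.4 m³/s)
No

volume has SI base units: m^3
m³/s does NOT reduce to m^3; a valid unit for volume would be e.g. m³.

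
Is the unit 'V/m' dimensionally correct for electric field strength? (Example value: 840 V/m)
Yes

electric field strength has SI base units: kg * m / (A * s^3)
V/m reduces to the same SI base units, so it is a valid unit for electric field strength.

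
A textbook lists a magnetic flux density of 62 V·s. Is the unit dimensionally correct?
No

magnetic flux density has SI base units: kg / (A * s^2)
V·s does NOT reduce to kg / (A * s^2); a valid unit for magnetic flux density would be e.g. T.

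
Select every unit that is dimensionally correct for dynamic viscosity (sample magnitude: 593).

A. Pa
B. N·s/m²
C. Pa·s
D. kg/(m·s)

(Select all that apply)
B, C, D

dynamic viscosity has SI base units: kg / (m * s)

Checking each option against kg / (m * s):
  A. Pa: ✗ does not match
  B. N·s/m²: ✓ matches
  C. Pa·s: ✓ matches
  D. kg/(m·s): ✓ matches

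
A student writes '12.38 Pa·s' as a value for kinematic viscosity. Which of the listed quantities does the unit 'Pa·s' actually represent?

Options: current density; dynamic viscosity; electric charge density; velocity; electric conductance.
dynamic viscosity

kinematic viscosity should have units dimensionally equivalent to m^2 / s (e.g. m²/s).
The given unit 'Pa·s' reduces to kg / (m * s). Of the listed options, that is the dimensionality of dynamic viscosity.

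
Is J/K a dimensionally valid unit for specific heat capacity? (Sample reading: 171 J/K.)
No

specific heat capacity has SI base units: m^2 / (s^2 * K)
J/K does NOT reduce to m^2 / (s^2 * K); a valid unit for specific heat capacity would be e.g. J/(kg·K).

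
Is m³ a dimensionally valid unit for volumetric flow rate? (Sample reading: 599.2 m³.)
No

volumetric flow rate has SI base units: m^3 / s
m³ does NOT reduce to m^3 / s; a valid unit for volumetric flow rate would be e.g. m³/s.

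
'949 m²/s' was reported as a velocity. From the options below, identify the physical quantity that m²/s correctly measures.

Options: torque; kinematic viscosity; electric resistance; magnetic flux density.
kinematic viscosity

velocity should have units dimensionally equivalent to m / s (e.g. m/s).
The given unit 'm²/s' reduces to m^2 / s. Of the listed options, that is the dimensionality of kinematic viscosity.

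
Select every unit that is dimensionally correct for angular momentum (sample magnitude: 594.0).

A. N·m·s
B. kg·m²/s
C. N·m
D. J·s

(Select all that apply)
A, B, D

angular momentum has SI base units: kg * m^2 / s

Checking each option against kg * m^2 / s:
  A. N·m·s: ✓ matches
  B. kg·m²/s: ✓ matches
  C. N·m: ✗ does not match
  D. J·s: ✓ matches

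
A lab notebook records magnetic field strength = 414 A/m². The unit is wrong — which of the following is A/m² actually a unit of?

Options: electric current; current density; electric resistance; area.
current density

magnetic field strength should have units dimensionally equivalent to A / m (e.g. A/m).
The given unit 'A/m²' reduces to A / m^2. Of the listed options, that is the dimensionality of current density.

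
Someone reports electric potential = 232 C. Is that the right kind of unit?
No

electric potential has SI base units: kg * m^2 / (A * s^3)
C does NOT reduce to kg * m^2 / (A * s^3); a valid unit for electric potential would be e.g. V.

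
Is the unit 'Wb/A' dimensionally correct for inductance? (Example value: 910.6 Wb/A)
Yes

inductance has SI base units: kg * m^2 / (A^2 * s^2)
Wb/A reduces to the same SI base units, so it is a valid unit for inductance.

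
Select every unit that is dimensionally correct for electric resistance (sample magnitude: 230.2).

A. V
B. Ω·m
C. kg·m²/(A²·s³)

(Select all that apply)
C

electric resistance has SI base units: kg * m^2 / (A^2 * s^3)

Checking each option against kg * m^2 / (A^2 * s^3):
  A. V: ✗ does not match
  B. Ω·m: ✗ does not match
  C. kg·m²/(A²·s³): ✓ matches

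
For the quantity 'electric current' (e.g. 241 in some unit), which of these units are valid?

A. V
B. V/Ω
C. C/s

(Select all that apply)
B, C

electric current has SI base units: A

Checking each option against A:
  A. V: ✗ does not match
  B. V/Ω: ✓ matches
  C. C/s: ✓ matches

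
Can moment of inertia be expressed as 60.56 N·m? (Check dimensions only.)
No

moment of inertia has SI base units: kg * m^2
N·m does NOT reduce to kg * m^2; a valid unit for moment of inertia would be e.g. kg·m².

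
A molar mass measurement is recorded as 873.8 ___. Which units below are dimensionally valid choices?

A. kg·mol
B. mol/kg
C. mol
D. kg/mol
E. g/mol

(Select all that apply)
D, E

molar mass has SI base units: kg / mol

Checking each option against kg / mol:
  A. kg·mol: ✗ does not match
  B. mol/kg: ✗ does not match
  C. mol: ✗ does not match
  D. kg/mol: ✓ matches
  E. g/mol: ✓ matches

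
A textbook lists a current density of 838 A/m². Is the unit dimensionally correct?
Yes

current density has SI base units: A / m^2
A/m² reduces to the same SI base units, so it is a valid unit for current density.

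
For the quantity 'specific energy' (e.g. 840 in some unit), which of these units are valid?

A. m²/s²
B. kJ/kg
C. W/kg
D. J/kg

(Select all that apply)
A, B, D

specific energy has SI base units: m^2 / s^2

Checking each option against m^2 / s^2:
  A. m²/s²: ✓ matches
  B. kJ/kg: ✓ matches
  C. W/kg: ✗ does not match
  D. J/kg: ✓ matches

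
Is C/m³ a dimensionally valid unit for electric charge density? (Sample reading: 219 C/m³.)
Yes

electric charge density has SI base units: A * s / m^3
C/m³ reduces to the same SI base units, so it is a valid unit for electric charge density.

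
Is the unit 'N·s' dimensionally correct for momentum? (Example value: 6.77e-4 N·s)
Yes

momentum has SI base units: kg * m / s
N·s reduces to the same SI base units, so it is a valid unit for momentum.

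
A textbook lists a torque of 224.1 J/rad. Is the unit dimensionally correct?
Yes

torque has SI base units: kg * m^2 / s^2
J/rad reduces to the same SI base units, so it is a valid unit for torque.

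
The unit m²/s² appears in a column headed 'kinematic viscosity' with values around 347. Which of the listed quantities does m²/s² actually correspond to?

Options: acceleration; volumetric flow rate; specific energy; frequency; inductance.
specific energy

kinematic viscosity should have units dimensionally equivalent to m^2 / s (e.g. m²/s).
The given unit 'm²/s²' reduces to m^2 / s^2. Of the listed options, that is the dimensionality of specific energy.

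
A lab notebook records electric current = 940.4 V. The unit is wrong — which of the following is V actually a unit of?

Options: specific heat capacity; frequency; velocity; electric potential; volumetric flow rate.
electric potential

electric current should have units dimensionally equivalent to A (e.g. A).
The given unit 'V' reduces to kg * m^2 / (A * s^3). Of the listed options, that is the dimensionality of electric potential.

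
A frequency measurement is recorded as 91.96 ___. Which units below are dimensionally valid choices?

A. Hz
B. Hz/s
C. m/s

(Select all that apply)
A

frequency has SI base units: 1 / s

Checking each option against 1 / s:
  A. Hz: ✓ matches
  B. Hz/s: ✗ does not match
  C. m/s: ✗ does not match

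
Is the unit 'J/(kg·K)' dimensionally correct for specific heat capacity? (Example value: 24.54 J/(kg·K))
Yes

specific heat capacity has SI base units: m^2 / (s^2 * K)
J/(kg·K) reduces to the same SI base units, so it is a valid unit for specific heat capacity.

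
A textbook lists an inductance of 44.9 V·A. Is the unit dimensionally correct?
No

inductance has SI base units: kg * m^2 / (A^2 * s^2)
V·A does NOT reduce to kg * m^2 / (A^2 * s^2); a valid unit for inductance would be e.g. H.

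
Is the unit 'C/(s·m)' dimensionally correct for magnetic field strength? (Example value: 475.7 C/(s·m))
Yes

magnetic field strength has SI base units: A / m
C/(s·m) reduces to the same SI base units, so it is a valid unit for magnetic field strength.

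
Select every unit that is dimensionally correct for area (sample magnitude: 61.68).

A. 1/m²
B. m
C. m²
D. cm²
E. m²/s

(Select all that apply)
C, D

area has SI base units: m^2

Checking each option against m^2:
  A. 1/m²: ✗ does not match
  B. m: ✗ does not match
  C. m²: ✓ matches
  D. cm²: ✓ matches
  E. m²/s: ✗ does not match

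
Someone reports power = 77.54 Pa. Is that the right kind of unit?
No

power has SI base units: kg * m^2 / s^3
Pa does NOT reduce to kg * m^2 / s^3; a valid unit for power would be e.g. W.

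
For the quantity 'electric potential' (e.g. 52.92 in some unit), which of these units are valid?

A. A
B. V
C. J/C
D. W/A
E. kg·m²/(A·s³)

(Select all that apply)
B, C, D, E

electric potential has SI base units: kg * m^2 / (A * s^3)

Checking each option against kg * m^2 / (A * s^3):
  A. A: ✗ does not match
  B. V: ✓ matches
  C. J/C: ✓ matches
  D. W/A: ✓ matches
  E. kg·m²/(A·s³): ✓ matches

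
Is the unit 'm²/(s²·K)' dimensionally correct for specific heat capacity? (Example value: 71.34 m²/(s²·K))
Yes

specific heat capacity has SI base units: m^2 / (s^2 * K)
m²/(s²·K) reduces to the same SI base units, so it is a valid unit for specific heat capacity.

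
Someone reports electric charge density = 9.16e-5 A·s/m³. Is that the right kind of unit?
Yes

electric charge density has SI base units: A * s / m^3
A·s/m³ reduces to the same SI base units, so it is a valid unit for electric charge density.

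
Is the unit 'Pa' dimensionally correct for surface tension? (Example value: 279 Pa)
No

surface tension has SI base units: kg / s^2
Pa does NOT reduce to kg / s^2; a valid unit for surface tension would be e.g. N/m.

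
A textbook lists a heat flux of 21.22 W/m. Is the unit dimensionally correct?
No

heat flux has SI base units: kg / s^3
W/m does NOT reduce to kg / s^3; a valid unit for heat flux would be e.g. W/m².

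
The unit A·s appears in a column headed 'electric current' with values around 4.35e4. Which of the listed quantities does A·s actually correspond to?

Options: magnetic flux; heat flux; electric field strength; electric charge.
electric charge

electric current should have units dimensionally equivalent to A (e.g. A).
The given unit 'A·s' reduces to A * s. Of the listed options, that is the dimensionality of electric charge.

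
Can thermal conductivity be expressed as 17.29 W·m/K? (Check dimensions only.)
No

thermal conductivity has SI base units: kg * m / (s^3 * K)
W·m/K does NOT reduce to kg * m / (s^3 * K); a valid unit for thermal conductivity would be e.g. W/(m·K).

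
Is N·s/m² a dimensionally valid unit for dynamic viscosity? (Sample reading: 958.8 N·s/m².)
Yes

dynamic viscosity has SI base units: kg / (m * s)
N·s/m² reduces to the same SI base units, so it is a valid unit for dynamic viscosity.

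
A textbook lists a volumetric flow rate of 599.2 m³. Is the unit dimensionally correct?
No

volumetric flow rate has SI base units: m^3 / s
m³ does NOT reduce to m^3 / s; a valid unit for volumetric flow rate would be e.g. m³/s.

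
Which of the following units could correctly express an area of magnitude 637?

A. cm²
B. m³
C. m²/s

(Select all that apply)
A

area has SI base units: m^2

Checking each option against m^2:
  A. cm²: ✓ matches
  B. m³: ✗ does not match
  C. m²/s: ✗ does not match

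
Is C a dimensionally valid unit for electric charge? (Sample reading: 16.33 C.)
Yes

electric charge has SI base units: A * s
C reduces to the same SI base units, so it is a valid unit for electric charge.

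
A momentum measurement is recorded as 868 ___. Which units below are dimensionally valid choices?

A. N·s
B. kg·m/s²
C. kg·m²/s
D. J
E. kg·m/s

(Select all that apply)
A, E

momentum has SI base units: kg * m / s

Checking each option against kg * m / s:
  A. N·s: ✓ matches
  B. kg·m/s²: ✗ does not match
  C. kg·m²/s: ✗ does not match
  D. J: ✗ does not match
  E. kg·m/s: ✓ matches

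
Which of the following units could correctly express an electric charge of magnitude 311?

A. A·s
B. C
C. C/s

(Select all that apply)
A, B

electric charge has SI base units: A * s

Checking each option against A * s:
  A. A·s: ✓ matches
  B. C: ✓ matches
  C. C/s: ✗ does not match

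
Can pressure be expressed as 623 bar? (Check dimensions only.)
Yes

pressure has SI base units: kg / (m * s^2)
bar reduces to the same SI base units, so it is a valid unit for pressure.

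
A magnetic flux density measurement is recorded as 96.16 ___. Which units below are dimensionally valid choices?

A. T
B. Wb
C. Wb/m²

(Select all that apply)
A, C

magnetic flux density has SI base units: kg / (A * s^2)

Checking each option against kg / (A * s^2):
  A. T: ✓ matches
  B. Wb: ✗ does not match
  C. Wb/m²: ✓ matches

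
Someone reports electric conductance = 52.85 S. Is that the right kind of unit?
Yes

electric conductance has SI base units: A^2 * s^3 / (kg * m^2)
S reduces to the same SI base units, so it is a valid unit for electric conductance.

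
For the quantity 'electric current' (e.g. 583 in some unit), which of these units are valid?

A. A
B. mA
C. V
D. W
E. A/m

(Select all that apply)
A, B

electric current has SI base units: A

Checking each option against A:
  A. A: ✓ matches
  B. mA: ✓ matches
  C. V: ✗ does not match
  D. W: ✗ does not match
  E. A/m: ✗ does not match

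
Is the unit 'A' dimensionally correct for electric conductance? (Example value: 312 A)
No

electric conductance has SI base units: A^2 * s^3 / (kg * m^2)
A does NOT reduce to A^2 * s^3 / (kg * m^2); a valid unit for electric conductance would be e.g. S.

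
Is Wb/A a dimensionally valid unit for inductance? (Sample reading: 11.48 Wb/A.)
Yes

inductance has SI base units: kg * m^2 / (A^2 * s^2)
Wb/A reduces to the same SI base units, so it is a valid unit for inductance.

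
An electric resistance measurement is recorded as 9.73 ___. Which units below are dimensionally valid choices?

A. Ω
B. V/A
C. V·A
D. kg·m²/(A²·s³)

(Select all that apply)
A, B, D

electric resistance has SI base units: kg * m^2 / (A^2 * s^3)

Checking each option against kg * m^2 / (A^2 * s^3):
  A. Ω: ✓ matches
  B. V/A: ✓ matches
  C. V·A: ✗ does not match
  D. kg·m²/(A²·s³): ✓ matches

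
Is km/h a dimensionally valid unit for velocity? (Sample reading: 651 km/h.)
Yes

velocity has SI base units: m / s
km/h reduces to the same SI base units, so it is a valid unit for velocity.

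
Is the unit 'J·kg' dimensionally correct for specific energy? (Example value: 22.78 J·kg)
No

specific energy has SI base units: m^2 / s^2
J·kg does NOT reduce to m^2 / s^2; a valid unit for specific energy would be e.g. J/kg.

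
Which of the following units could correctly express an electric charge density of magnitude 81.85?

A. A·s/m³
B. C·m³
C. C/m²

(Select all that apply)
A

electric charge density has SI base units: A * s / m^3

Checking each option against A * s / m^3:
  A. A·s/m³: ✓ matches
  B. C·m³: ✗ does not match
  C. C/m²: ✗ does not match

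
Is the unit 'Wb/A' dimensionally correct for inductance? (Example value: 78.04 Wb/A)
Yes

inductance has SI base units: kg * m^2 / (A^2 * s^2)
Wb/A reduces to the same SI base units, so it is a valid unit for inductance.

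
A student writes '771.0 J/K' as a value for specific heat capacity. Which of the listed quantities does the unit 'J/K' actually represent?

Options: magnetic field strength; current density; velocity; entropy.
entropy

specific heat capacity should have units dimensionally equivalent to m^2 / (s^2 * K) (e.g. J/(kg·K)).
The given unit 'J/K' reduces to kg * m^2 / (s^2 * K). Of the listed options, that is the dimensionality of entropy.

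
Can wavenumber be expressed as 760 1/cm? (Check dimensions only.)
Yes

wavenumber has SI base units: 1 / m
1/cm reduces to the same SI base units, so it is a valid unit for wavenumber.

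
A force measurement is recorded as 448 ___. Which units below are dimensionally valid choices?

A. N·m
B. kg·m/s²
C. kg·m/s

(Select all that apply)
B

force has SI base units: kg * m / s^2

Checking each option against kg * m / s^2:
  A. N·m: ✗ does not match
  B. kg·m/s²: ✓ matches
  C. kg·m/s: ✗ does not match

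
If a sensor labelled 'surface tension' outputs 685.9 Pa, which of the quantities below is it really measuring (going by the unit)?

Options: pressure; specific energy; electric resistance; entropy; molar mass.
pressure

surface tension should have units dimensionally equivalent to kg / s^2 (e.g. N/m).
The given unit 'Pa' reduces to kg / (m * s^2). Of the listed options, that is the dimensionality of pressure.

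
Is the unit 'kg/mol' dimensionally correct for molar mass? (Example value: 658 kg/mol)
Yes

molar mass has SI base units: kg / mol
kg/mol reduces to the same SI base units, so it is a valid unit for molar mass.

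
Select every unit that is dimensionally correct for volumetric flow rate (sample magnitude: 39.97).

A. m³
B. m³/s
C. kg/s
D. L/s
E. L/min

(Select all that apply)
B, D, E

volumetric flow rate has SI base units: m^3 / s

Checking each option against m^3 / s:
  A. m³: ✗ does not match
  B. m³/s: ✓ matches
  C. kg/s: ✗ does not match
  D. L/s: ✓ matches
  E. L/min: ✓ matches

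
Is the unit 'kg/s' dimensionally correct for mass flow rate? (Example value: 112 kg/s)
Yes

mass flow rate has SI base units: kg / s
kg/s reduces to the same SI base units, so it is a valid unit for mass flow rate.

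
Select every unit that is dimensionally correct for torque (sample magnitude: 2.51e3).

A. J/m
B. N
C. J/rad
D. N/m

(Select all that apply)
C

torque has SI base units: kg * m^2 / s^2

Checking each option against kg * m^2 / s^2:
  A. J/m: ✗ does not match
  B. N: ✗ does not match
  C. J/rad: ✓ matches
  D. N/m: ✗ does not match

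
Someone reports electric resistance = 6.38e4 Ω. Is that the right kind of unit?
Yes

electric resistance has SI base units: kg * m^2 / (A^2 * s^3)
Ω reduces to the same SI base units, so it is a valid unit for electric resistance.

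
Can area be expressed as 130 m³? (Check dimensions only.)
No

area has SI base units: m^2
m³ does NOT reduce to m^2; a valid unit for area would be e.g. m².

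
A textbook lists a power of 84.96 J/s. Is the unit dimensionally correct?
Yes

power has SI base units: kg * m^2 / s^3
J/s reduces to the same SI base units, so it is a valid unit for power.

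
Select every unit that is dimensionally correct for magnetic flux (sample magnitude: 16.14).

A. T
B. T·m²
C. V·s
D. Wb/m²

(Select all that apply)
B, C

magnetic flux has SI base units: kg * m^2 / (A * s^2)

Checking each option against kg * m^2 / (A * s^2):
  A. T: ✗ does not match
  B. T·m²: ✓ matches
  C. V·s: ✓ matches
  D. Wb/m²: ✗ does not match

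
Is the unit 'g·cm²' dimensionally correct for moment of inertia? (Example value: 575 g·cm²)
Yes

moment of inertia has SI base units: kg * m^2
g·cm² reduces to the same SI base units, so it is a valid unit for moment of inertia.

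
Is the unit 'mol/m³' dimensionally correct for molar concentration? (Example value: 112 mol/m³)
Yes

molar concentration has SI base units: mol / m^3
mol/m³ reduces to the same SI base units, so it is a valid unit for molar concentration.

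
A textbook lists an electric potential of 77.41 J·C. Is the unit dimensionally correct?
No

electric potential has SI base units: kg * m^2 / (A * s^3)
J·C does NOT reduce to kg * m^2 / (A * s^3); a valid unit for electric potential would be e.g. V.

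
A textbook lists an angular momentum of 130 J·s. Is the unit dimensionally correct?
Yes

angular momentum has SI base units: kg * m^2 / s
J·s reduces to the same SI base units, so it is a valid unit for angular momentum.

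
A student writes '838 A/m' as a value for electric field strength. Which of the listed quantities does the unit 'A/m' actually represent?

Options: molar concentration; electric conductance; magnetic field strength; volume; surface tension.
magnetic field strength

electric field strength should have units dimensionally equivalent to kg * m / (A * s^3) (e.g. V/m).
The given unit 'A/m' reduces to A / m. Of the listed options, that is the dimensionality of magnetic field strength.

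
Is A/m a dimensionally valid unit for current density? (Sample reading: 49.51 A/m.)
No

current density has SI base units: A / m^2
A/m does NOT reduce to A / m^2; a valid unit for current density would be e.g. A/m².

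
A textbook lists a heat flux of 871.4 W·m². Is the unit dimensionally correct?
No

heat flux has SI base units: kg / s^3
W·m² does NOT reduce to kg / s^3; a valid unit for heat flux would be e.g. W/m².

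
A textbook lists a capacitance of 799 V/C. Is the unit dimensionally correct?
No

capacitance has SI base units: A^2 * s^4 / (kg * m^2)
V/C does NOT reduce to A^2 * s^4 / (kg * m^2); a valid unit for capacitance would be e.g. F.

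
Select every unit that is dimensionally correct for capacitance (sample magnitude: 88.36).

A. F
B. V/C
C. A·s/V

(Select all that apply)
A, C

capacitance has SI base units: A^2 * s^4 / (kg * m^2)

Checking each option against A^2 * s^4 / (kg * m^2):
  A. F: ✓ matches
  B. V/C: ✗ does not match
  C. A·s/V: ✓ matches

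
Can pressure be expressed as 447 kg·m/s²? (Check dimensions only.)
No

pressure has SI base units: kg / (m * s^2)
kg·m/s² does NOT reduce to kg / (m * s^2); a valid unit for pressure would be e.g. Pa.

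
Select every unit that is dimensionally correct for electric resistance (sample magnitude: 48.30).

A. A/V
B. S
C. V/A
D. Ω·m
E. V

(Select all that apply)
C

electric resistance has SI base units: kg * m^2 / (A^2 * s^3)

Checking each option against kg * m^2 / (A^2 * s^3):
  A. A/V: ✗ does not match
  B. S: ✗ does not match
  C. V/A: ✓ matches
  D. Ω·m: ✗ does not match
  E. V: ✗ does not match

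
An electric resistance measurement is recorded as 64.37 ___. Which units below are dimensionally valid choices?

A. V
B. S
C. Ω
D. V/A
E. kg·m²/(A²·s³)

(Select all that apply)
C, D, E

electric resistance has SI base units: kg * m^2 / (A^2 * s^3)

Checking each option against kg * m^2 / (A^2 * s^3):
  A. V: ✗ does not match
  B. S: ✗ does not match
  C. Ω: ✓ matches
  D. V/A: ✓ matches
  E. kg·m²/(A²·s³): ✓ matches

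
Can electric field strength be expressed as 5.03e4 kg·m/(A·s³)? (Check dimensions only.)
Yes

electric field strength has SI base units: kg * m / (A * s^3)
kg·m/(A·s³) reduces to the same SI base units, so it is a valid unit for electric field strength.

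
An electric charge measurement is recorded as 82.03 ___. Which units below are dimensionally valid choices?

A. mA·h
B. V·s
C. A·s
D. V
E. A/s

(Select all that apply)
A, C

electric charge has SI base units: A * s

Checking each option against A * s:
  A. mA·h: ✓ matches
  B. V·s: ✗ does not match
  C. A·s: ✓ matches
  D. V: ✗ does not match
  E. A/s: ✗ does not match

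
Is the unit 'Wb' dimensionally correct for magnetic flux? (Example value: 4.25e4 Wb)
Yes

magnetic flux has SI base units: kg * m^2 / (A * s^2)
Wb reduces to the same SI base units, so it is a valid unit for magnetic flux.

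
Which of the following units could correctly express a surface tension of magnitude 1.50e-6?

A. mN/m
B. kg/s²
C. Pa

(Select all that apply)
A, B

surface tension has SI base units: kg / s^2

Checking each option against kg / s^2:
  A. mN/m: ✓ matches
  B. kg/s²: ✓ matches
  C. Pa: ✗ does not match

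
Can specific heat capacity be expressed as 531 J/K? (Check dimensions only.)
No

specific heat capacity has SI base units: m^2 / (s^2 * K)
J/K does NOT reduce to m^2 / (s^2 * K); a valid unit for specific heat capacity would be e.g. J/(kg·K).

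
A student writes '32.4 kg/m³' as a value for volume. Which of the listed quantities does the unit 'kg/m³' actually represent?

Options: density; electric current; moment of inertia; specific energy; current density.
density

volume should have units dimensionally equivalent to m^3 (e.g. m³).
The given unit 'kg/m³' reduces to kg / m^3. Of the listed options, that is the dimensionality of density.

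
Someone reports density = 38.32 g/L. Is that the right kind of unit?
Yes

density has SI base units: kg / m^3
g/L reduces to the same SI base units, so it is a valid unit for density.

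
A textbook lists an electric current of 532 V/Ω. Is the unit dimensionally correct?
Yes

electric current has SI base units: A
V/Ω reduces to the same SI base units, so it is a valid unit for electric current.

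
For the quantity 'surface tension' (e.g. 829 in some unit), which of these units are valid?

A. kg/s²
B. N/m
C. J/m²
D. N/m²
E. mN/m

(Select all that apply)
A, B, C, E

surface tension has SI base units: kg / s^2

Checking each option against kg / s^2:
  A. kg/s²: ✓ matches
  B. N/m: ✓ matches
  C. J/m²: ✓ matches
  D. N/m²: ✗ does not match
  E. mN/m: ✓ matches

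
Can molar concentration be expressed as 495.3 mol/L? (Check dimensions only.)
Yes

molar concentration has SI base units: mol / m^3
mol/L reduces to the same SI base units, so it is a valid unit for molar concentration.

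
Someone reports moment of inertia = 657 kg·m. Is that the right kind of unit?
No

moment of inertia has SI base units: kg * m^2
kg·m does NOT reduce to kg * m^2; a valid unit for moment of inertia would be e.g. kg·m².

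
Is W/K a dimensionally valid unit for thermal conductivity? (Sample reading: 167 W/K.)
No

thermal conductivity has SI base units: kg * m / (s^3 * K)
W/K does NOT reduce to kg * m / (s^3 * K); a valid unit for thermal conductivity would be e.g. W/(m·K).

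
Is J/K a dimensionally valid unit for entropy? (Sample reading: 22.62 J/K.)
Yes

entropy has SI base units: kg * m^2 / (s^2 * K)
J/K reduces to the same SI base units, so it is a valid unit for entropy.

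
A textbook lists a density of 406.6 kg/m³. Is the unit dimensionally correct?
Yes

density has SI base units: kg / m^3
kg/m³ reduces to the same SI base units, so it is a valid unit for density.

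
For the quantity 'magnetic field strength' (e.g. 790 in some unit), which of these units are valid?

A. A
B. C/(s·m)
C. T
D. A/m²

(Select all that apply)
B

magnetic field strength has SI base units: A / m

Checking each option against A / m:
  A. A: ✗ does not match
  B. C/(s·m): ✓ matches
  C. T: ✗ does not match
  D. A/m²: ✗ does not match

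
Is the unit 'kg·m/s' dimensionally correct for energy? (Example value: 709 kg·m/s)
No

energy has SI base units: kg * m^2 / s^2
kg·m/s does NOT reduce to kg * m^2 / s^2; a valid unit for energy would be e.g. J.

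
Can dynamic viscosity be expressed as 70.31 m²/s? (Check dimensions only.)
No

dynamic viscosity has SI base units: kg / (m * s)
m²/s does NOT reduce to kg / (m * s); a valid unit for dynamic viscosity would be e.g. Pa·s.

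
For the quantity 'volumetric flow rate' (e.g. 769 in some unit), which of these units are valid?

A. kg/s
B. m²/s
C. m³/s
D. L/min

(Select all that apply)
C, D

volumetric flow rate has SI base units: m^3 / s

Checking each option against m^3 / s:
  A. kg/s: ✗ does not match
  B. m²/s: ✗ does not match
  C. m³/s: ✓ matches
  D. L/min: ✓ matches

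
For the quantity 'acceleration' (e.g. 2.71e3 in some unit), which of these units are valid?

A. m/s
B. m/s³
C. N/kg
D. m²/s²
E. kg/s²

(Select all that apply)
C

acceleration has SI base units: m / s^2

Checking each option against m / s^2:
  A. m/s: ✗ does not match
  B. m/s³: ✗ does not match
  C. N/kg: ✓ matches
  D. m²/s²: ✗ does not match
  E. kg/s²: ✗ does not match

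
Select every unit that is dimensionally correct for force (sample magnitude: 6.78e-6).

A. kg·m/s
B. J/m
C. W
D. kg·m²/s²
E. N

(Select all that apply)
B, E

force has SI base units: kg * m / s^2

Checking each option against kg * m / s^2:
  A. kg·m/s: ✗ does not match
  B. J/m: ✓ matches
  C. W: ✗ does not match
  D. kg·m²/s²: ✗ does not match
  E. N: ✓ matches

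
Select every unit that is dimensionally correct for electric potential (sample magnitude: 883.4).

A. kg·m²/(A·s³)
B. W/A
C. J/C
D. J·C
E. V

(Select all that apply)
A, B, C, E

electric potential has SI base units: kg * m^2 / (A * s^3)

Checking each option against kg * m^2 / (A * s^3):
  A. kg·m²/(A·s³): ✓ matches
  B. W/A: ✓ matches
  C. J/C: ✓ matches
  D. J·C: ✗ does not match
  E. V: ✓ matches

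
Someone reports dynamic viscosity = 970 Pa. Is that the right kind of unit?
No

dynamic viscosity has SI base units: kg / (m * s)
Pa does NOT reduce to kg / (m * s); a valid unit for dynamic viscosity would be e.g. Pa·s.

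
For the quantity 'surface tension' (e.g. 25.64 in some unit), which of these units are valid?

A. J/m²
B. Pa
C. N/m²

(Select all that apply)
A

surface tension has SI base units: kg / s^2

Checking each option against kg / s^2:
  A. J/m²: ✓ matches
  B. Pa: ✗ does not match
  C. N/m²: ✗ does not match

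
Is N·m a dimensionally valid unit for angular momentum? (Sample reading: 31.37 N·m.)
No

angular momentum has SI base units: kg * m^2 / s
N·m does NOT reduce to kg * m^2 / s; a valid unit for angular momentum would be e.g. kg·m²/s.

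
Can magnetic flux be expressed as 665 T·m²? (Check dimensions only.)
Yes

magnetic flux has SI base units: kg * m^2 / (A * s^2)
T·m² reduces to the same SI base units, so it is a valid unit for magnetic flux.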